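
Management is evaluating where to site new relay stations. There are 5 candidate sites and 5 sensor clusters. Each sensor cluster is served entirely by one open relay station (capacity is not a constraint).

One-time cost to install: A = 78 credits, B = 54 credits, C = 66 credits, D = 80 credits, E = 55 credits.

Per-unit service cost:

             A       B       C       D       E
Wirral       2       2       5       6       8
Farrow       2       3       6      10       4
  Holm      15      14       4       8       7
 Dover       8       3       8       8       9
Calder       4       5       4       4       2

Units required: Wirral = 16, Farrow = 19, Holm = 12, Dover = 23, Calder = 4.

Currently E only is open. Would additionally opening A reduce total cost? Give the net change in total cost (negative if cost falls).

Yes — net change −79 (cost falls by 79).

Current service cost with {E}: 503.
Adding A: each sensor cluster re-picks its cheapest; new service cost 346, saving 157.
Extra fixed cost: 78. Net change = 78 − 157 = -79.
(Totals: 558 → 479.)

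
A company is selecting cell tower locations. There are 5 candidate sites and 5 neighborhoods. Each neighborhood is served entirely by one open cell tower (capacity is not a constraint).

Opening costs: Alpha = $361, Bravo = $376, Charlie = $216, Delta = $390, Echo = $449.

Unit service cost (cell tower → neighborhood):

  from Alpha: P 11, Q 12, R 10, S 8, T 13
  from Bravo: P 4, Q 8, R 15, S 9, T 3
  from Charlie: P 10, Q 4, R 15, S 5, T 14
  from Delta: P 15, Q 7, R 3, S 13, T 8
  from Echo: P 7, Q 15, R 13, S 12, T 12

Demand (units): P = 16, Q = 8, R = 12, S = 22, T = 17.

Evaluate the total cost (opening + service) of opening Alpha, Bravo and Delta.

Total cost: 1510

Each neighborhood is assigned to its cheapest site among the open ones.
{Alpha, Bravo, Delta}: P→Bravo 4·16=64, Q→Delta 7·8=56, R→Delta 3·12=36, S→Alpha 8·22=176, T→Bravo 3·17=51. Service 383; fixed 1127; total 1510.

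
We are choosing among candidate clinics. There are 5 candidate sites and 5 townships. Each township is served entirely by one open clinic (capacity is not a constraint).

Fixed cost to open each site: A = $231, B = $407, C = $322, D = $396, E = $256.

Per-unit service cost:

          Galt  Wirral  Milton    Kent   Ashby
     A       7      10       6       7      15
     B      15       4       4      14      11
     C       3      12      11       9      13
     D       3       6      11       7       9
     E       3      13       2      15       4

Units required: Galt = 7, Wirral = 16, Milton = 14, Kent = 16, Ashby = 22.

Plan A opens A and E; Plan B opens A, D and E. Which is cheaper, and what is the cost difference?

Plan A: {A, E}: Galt→E 3·7=21, Wirral→A 10·16=160, Milton→E 2·14=28, Kent→A 7·16=112, Ashby→E 4·22=88. Service 409; fixed 487; total 896.
Plan B: {A, D, E}: Galt→D 3·7=21, Wirral→D 6·16=96, Milton→E 2·14=28, Kent→A 7·16=112, Ashby→E 4·22=88. Service 345; fixed 883; total 1228.
Difference: |896 − 1228| = 332.

Plan A is cheaper by 332.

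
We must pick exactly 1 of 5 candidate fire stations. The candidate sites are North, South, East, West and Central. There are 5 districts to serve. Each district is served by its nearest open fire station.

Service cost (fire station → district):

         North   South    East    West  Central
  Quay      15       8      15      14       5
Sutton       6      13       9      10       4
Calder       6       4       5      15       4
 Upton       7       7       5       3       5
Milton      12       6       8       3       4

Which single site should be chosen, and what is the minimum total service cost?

Choose Central only; total service cost 22.

With exactly 1 open, each district uses its cheapest among the chosen.
{Central}: Quay→Central 5, Sutton→Central 4, Calder→Central 4, Upton→Central 5, Milton→Central 4. Service cost 22.
{South}: service cost 38
{East}: service cost 42
Among all 5 size-1 choices, {Central} is lowest.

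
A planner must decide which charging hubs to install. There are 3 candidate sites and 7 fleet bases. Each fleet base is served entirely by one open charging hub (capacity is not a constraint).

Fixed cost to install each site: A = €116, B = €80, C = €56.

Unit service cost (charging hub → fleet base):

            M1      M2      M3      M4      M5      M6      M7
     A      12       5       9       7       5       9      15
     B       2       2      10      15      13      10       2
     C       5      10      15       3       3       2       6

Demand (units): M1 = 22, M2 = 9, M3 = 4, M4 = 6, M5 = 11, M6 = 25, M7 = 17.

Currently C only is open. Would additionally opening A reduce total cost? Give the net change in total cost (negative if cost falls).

Current service cost with {C}: 463.
Adding A: each fleet base re-picks its cheapest; new service cost 394, saving 69.
Extra fixed cost: 116. Net change = 116 − 69 = 47.
(Totals: 519 → 566.)

No — net change +47 (cost rises by 47).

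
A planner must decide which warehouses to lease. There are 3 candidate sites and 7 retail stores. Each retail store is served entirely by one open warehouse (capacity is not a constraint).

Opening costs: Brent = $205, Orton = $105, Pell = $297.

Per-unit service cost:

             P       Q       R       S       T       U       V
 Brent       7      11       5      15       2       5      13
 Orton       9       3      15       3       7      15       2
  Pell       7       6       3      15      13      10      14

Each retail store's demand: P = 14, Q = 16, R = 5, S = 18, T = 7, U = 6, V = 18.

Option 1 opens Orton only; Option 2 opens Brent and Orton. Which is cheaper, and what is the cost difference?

Option 1 is cheaper by 32.

Option 1: {Orton}: P→Orton 9·14=126, Q→Orton 3·16=48, R→Orton 15·5=75, S→Orton 3·18=54, T→Orton 7·7=49, U→Orton 15·6=90, V→Orton 2·18=36. Service 478; fixed 105; total 583.
Option 2: {Brent, Orton}: P→Brent 7·14=98, Q→Orton 3·16=48, R→Brent 5·5=25, S→Orton 3·18=54, T→Brent 2·7=14, U→Brent 5·6=30, V→Orton 2·18=36. Service 305; fixed 310; total 615.
Difference: |583 − 615| = 32.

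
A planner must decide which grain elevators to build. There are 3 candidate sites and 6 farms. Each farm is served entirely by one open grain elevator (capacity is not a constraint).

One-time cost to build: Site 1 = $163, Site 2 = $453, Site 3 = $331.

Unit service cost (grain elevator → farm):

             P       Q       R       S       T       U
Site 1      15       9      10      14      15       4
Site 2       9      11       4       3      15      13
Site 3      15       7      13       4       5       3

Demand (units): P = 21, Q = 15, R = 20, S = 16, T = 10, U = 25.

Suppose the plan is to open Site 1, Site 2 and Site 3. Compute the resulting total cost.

Each farm is assigned to its cheapest site among the open ones.
{Site 1, Site 2, Site 3}: P→Site 2 9·21=189, Q→Site 3 7·15=105, R→Site 2 4·20=80, S→Site 2 3·16=48, T→Site 3 5·10=50, U→Site 3 3·25=75. Service 547; fixed 947; total 1494.

Total cost: 1494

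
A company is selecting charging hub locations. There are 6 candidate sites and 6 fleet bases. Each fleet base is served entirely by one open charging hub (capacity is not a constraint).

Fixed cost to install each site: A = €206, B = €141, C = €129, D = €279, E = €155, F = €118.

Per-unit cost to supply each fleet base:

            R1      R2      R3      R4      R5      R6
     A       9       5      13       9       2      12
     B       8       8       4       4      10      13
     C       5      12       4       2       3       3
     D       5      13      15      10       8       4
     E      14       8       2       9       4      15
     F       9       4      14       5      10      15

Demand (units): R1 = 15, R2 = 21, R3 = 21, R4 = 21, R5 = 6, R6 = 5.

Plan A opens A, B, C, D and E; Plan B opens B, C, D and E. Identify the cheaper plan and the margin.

Plan A: {A, B, C, D, E}: R1→C 5·15=75, R2→A 5·21=105, R3→E 2·21=42, R4→C 2·21=42, R5→A 2·6=12, R6→C 3·5=15. Service 291; fixed 910; total 1201.
Plan B: {B, C, D, E}: R1→C 5·15=75, R2→B 8·21=168, R3→E 2·21=42, R4→C 2·21=42, R5→C 3·6=18, R6→C 3·5=15. Service 360; fixed 704; total 1064.
Difference: |1201 − 1064| = 137.

Plan B is cheaper by 137.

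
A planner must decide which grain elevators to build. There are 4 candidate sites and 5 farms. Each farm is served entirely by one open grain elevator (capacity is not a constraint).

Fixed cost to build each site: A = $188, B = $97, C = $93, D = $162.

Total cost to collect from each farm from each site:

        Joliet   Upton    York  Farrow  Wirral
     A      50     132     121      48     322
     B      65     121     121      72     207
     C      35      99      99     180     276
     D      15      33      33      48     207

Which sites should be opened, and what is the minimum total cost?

Open D only; minimum total cost 498.

For any fixed open set, each farm goes to its cheapest open site; total = fixed + service.
{D}: Joliet→D 15, Upton→D 33, York→D 33, Farrow→D 48, Wirral→D 207. Service 336; fixed 162; total 498.
{C, D}: service 336 + fixed 255 = 591
{B, D}: service 336 + fixed 259 = 595
{A, B, C, D}: service 336 + fixed 540 = 876
No other subset beats 498.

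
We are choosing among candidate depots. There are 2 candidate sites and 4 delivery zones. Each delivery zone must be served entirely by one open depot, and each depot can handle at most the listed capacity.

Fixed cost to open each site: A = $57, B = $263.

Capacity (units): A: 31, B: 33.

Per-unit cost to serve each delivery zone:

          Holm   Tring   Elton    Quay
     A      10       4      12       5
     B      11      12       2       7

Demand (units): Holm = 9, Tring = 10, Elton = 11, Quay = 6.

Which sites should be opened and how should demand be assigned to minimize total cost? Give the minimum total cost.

Minimum total cost: 502

Open {A, B}: Holm→A 10·9=90, Tring→A 4·10=40, Elton→B 2·11=22, Quay→A 5·6=30.
Loads: A carries 25/31, B carries 11/33. Service 182; fixed 320; total 502.
Next best feasible plan costs 511.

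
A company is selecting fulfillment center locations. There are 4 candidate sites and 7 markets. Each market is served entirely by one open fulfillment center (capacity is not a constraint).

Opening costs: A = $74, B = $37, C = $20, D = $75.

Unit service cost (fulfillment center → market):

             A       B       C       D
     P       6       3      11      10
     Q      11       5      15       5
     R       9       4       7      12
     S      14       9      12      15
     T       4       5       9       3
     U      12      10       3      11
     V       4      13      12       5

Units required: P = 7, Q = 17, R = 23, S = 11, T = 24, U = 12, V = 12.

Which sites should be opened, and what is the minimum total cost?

For any fixed open set, each market goes to its cheapest open site; total = fixed + service.
{B, C, D}: P→B 3·7=21, Q→B 5·17=85, R→B 4·23=92, S→B 9·11=99, T→D 3·24=72, U→C 3·12=36, V→D 5·12=60. Service 465; fixed 132; total 597.
{A, B, C}: service 477 + fixed 131 = 608
{B, C}: P→B 3·7=21, Q→B 5·17=85, R→B 4·23=92, S→B 9·11=99, T→B 5·24=120, U→C 3·12=36, V→C 12·12=144. Service 597; fixed 57; total 654.
{A, B, C, D}: P→B 3·7=21, Q→B 5·17=85, R→B 4·23=92, S→B 9·11=99, T→D 3·24=72, U→C 3·12=36, V→A 4·12=48. Service 453; fixed 206; total 659.
No other subset beats 597.

Open B, C and D; minimum total cost 597.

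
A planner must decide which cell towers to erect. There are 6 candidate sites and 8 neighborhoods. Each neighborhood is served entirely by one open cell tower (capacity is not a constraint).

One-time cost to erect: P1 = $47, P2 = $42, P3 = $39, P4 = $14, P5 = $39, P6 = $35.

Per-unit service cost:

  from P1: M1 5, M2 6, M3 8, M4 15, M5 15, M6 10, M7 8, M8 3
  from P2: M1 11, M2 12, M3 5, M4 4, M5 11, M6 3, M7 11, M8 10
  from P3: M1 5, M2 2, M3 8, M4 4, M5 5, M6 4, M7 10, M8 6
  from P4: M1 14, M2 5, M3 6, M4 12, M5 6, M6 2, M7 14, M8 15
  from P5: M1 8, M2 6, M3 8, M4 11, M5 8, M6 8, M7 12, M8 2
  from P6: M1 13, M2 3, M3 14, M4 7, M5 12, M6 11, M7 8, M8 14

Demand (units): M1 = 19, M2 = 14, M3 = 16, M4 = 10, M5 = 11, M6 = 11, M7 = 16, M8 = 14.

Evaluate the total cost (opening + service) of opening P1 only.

Total cost: 949

Each neighborhood is assigned to its cheapest site among the open ones.
{P1}: M1→P1 5·19=95, M2→P1 6·14=84, M3→P1 8·16=128, M4→P1 15·10=150, M5→P1 15·11=165, M6→P1 10·11=110, M7→P1 8·16=128, M8→P1 3·14=42. Service 902; fixed 47; total 949.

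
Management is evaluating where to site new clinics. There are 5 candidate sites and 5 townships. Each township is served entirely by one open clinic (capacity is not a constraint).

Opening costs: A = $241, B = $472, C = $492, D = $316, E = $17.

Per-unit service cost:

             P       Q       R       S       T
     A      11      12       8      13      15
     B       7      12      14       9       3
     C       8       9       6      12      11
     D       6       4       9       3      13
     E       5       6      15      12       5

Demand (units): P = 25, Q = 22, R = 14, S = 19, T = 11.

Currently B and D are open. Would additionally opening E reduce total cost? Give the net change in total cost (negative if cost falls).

Current service cost with {B, D}: 454.
Adding E: each township re-picks its cheapest; new service cost 429, saving 25.
Extra fixed cost: 17. Net change = 17 − 25 = -8.
(Totals: 1242 → 1234.)

Yes — net change −8 (cost falls by 8).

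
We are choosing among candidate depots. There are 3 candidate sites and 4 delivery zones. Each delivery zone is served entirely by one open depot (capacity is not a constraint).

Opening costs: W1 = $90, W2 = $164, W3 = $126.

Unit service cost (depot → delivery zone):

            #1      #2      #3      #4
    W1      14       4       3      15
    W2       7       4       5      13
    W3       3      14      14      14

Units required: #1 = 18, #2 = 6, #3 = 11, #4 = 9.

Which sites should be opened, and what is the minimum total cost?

For any fixed open set, each delivery zone goes to its cheapest open site; total = fixed + service.
{W1, W3}: #1→W3 3·18=54, #2→W1 4·6=24, #3→W1 3·11=33, #4→W3 14·9=126. Service 237; fixed 216; total 453.
{W2}: #1→W2 7·18=126, #2→W2 4·6=24, #3→W2 5·11=55, #4→W2 13·9=117. Service 322; fixed 164; total 486.
{W1}: service 444 + fixed 90 = 534
{W1, W2, W3}: #1→W3 3·18=54, #2→W1 4·6=24, #3→W1 3·11=33, #4→W2 13·9=117. Service 228; fixed 380; total 608.
No other subset beats 453.

Open W1 and W3; minimum total cost 453.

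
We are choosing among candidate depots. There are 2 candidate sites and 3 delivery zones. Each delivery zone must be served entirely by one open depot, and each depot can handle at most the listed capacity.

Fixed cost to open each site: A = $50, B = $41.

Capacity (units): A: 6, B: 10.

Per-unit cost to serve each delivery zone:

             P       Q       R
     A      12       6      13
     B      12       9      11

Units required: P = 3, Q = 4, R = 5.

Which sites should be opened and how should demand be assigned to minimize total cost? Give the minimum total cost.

Minimum total cost: 206

Open {A, B}: P→B 12·3=36, Q→A 6·4=24, R→B 11·5=55.
Loads: A carries 4/6, B carries 8/10. Service 115; fixed 91; total 206.
Next best feasible plan costs 218.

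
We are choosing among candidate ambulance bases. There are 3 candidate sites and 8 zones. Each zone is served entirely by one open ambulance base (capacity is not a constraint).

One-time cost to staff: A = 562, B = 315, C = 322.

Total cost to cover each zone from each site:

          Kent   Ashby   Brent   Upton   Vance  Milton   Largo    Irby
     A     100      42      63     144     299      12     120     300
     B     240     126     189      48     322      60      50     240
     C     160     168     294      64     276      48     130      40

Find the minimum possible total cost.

For any fixed open set, each zone goes to its cheapest open site; total = fixed + service.
{C}: Kent→C 160, Ashby→C 168, Brent→C 294, Upton→C 64, Vance→C 276, Milton→C 48, Largo→C 130, Irby→C 40. Service 1180; fixed 322; total 1502.
{B, C}: service 937 + fixed 637 = 1574
{B}: service 1275 + fixed 315 = 1590
{A, B, C}: Kent→A 100, Ashby→A 42, Brent→A 63, Upton→B 48, Vance→C 276, Milton→A 12, Largo→B 50, Irby→C 40. Service 631; fixed 1199; total 1830.
No other subset beats 1502.

Minimum total cost: 1502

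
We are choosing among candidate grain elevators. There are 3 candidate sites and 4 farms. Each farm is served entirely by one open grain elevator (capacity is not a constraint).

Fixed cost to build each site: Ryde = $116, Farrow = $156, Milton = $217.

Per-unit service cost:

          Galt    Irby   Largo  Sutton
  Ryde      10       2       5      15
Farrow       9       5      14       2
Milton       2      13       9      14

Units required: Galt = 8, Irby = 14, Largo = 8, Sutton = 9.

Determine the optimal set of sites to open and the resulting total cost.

Open Ryde only; minimum total cost 399.

For any fixed open set, each farm goes to its cheapest open site; total = fixed + service.
{Ryde}: Galt→Ryde 10·8=80, Irby→Ryde 2·14=28, Largo→Ryde 5·8=40, Sutton→Ryde 15·9=135. Service 283; fixed 116; total 399.
{Farrow}: Galt→Farrow 9·8=72, Irby→Farrow 5·14=70, Largo→Farrow 14·8=112, Sutton→Farrow 2·9=18. Service 272; fixed 156; total 428.
{Ryde, Farrow}: Galt→Farrow 9·8=72, Irby→Ryde 2·14=28, Largo→Ryde 5·8=40, Sutton→Farrow 2·9=18. Service 158; fixed 272; total 430.
{Ryde, Farrow, Milton}: service 102 + fixed 489 = 591
(All 7 nonempty subsets were checked; Ryde only is lowest.)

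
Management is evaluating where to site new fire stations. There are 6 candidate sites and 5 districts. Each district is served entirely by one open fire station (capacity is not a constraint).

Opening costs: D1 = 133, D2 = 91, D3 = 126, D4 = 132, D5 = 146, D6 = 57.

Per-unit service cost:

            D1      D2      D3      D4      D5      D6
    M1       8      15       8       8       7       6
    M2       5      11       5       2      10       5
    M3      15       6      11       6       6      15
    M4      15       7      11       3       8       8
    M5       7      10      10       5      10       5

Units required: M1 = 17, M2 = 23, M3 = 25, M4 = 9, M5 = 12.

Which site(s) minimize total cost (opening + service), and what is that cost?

Open D4 only; minimum total cost 551.

For any fixed open set, each district goes to its cheapest open site; total = fixed + service.
{D4}: M1→D4 8·17=136, M2→D4 2·23=46, M3→D4 6·25=150, M4→D4 3·9=27, M5→D4 5·12=60. Service 419; fixed 132; total 551.
{D4, D6}: service 385 + fixed 189 = 574
{D2, D6}: M1→D6 6·17=102, M2→D6 5·23=115, M3→D2 6·25=150, M4→D2 7·9=63, M5→D6 5·12=60. Service 490; fixed 148; total 638.
{D1, D2, D3, D4, D5, D6}: service 385 + fixed 685 = 1070
No other subset beats 551.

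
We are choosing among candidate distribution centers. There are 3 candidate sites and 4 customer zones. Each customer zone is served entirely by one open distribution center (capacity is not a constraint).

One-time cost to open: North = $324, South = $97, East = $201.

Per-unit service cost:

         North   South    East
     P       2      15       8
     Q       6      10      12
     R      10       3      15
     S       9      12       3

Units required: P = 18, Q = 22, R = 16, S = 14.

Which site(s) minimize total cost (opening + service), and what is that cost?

Open South and East; minimum total cost 752.

For any fixed open set, each customer zone goes to its cheapest open site; total = fixed + service.
{South, East}: P→East 8·18=144, Q→South 10·22=220, R→South 3·16=48, S→East 3·14=42. Service 454; fixed 298; total 752.
{North, South}: service 342 + fixed 421 = 763
{North}: service 454 + fixed 324 = 778
{North, South, East}: service 258 + fixed 622 = 880
No other subset beats 752.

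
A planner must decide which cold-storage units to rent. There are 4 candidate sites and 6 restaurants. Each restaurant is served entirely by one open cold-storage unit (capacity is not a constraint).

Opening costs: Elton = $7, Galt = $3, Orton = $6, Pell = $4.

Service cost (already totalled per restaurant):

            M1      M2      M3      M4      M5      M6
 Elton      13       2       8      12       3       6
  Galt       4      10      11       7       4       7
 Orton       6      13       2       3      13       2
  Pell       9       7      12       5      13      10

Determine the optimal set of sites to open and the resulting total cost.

For any fixed open set, each restaurant goes to its cheapest open site; total = fixed + service.
{Elton, Orton}: M1→Orton 6, M2→Elton 2, M3→Orton 2, M4→Orton 3, M5→Elton 3, M6→Orton 2. Service 18; fixed 13; total 31.
{Elton, Galt, Orton}: M1→Galt 4, M2→Elton 2, M3→Orton 2, M4→Orton 3, M5→Elton 3, M6→Orton 2. Service 16; fixed 16; total 32.
{Galt, Orton}: M1→Galt 4, M2→Galt 10, M3→Orton 2, M4→Orton 3, M5→Galt 4, M6→Orton 2. Service 25; fixed 9; total 34.
{Elton, Galt, Orton, Pell}: M1→Galt 4, M2→Elton 2, M3→Orton 2, M4→Orton 3, M5→Elton 3, M6→Orton 2. Service 16; fixed 20; total 36.
No other subset beats 31.

Open Elton and Orton; minimum total cost 31.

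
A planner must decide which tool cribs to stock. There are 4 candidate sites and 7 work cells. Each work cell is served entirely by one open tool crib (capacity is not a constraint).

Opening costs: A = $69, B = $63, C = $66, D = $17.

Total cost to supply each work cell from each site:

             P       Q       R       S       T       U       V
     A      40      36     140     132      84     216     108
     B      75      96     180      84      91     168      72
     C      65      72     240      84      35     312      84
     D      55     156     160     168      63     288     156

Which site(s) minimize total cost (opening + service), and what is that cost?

Open A, B and D; minimum total cost 752.

For any fixed open set, each work cell goes to its cheapest open site; total = fixed + service.
{A, B, D}: P→A 40, Q→A 36, R→A 140, S→B 84, T→D 63, U→B 168, V→B 72. Service 603; fixed 149; total 752.
{A, B}: P→A 40, Q→A 36, R→A 140, S→B 84, T→A 84, U→B 168, V→B 72. Service 624; fixed 132; total 756.
{A, C}: service 635 + fixed 135 = 770
{A, B, C, D}: service 575 + fixed 215 = 790
No other subset beats 752.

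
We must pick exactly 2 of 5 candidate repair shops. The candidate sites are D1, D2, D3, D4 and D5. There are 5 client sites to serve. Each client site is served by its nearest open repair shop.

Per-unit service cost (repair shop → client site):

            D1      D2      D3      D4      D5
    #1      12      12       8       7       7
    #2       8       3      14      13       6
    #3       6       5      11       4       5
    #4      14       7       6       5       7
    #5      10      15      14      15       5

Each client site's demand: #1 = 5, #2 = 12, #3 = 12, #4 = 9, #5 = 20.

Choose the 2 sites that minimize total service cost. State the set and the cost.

Choose D2 and D5; total service cost 294.

With exactly 2 open, each client site uses its cheapest among the chosen.
{D2, D5}: #1→D5 7·5=35, #2→D2 3·12=36, #3→D2 5·12=60, #4→D2 7·9=63, #5→D5 5·20=100. Service cost 294.
{D4, D5}: service cost 300
{D3, D5}: service cost 321
Among all 10 size-2 choices, {D2, D5} is lowest.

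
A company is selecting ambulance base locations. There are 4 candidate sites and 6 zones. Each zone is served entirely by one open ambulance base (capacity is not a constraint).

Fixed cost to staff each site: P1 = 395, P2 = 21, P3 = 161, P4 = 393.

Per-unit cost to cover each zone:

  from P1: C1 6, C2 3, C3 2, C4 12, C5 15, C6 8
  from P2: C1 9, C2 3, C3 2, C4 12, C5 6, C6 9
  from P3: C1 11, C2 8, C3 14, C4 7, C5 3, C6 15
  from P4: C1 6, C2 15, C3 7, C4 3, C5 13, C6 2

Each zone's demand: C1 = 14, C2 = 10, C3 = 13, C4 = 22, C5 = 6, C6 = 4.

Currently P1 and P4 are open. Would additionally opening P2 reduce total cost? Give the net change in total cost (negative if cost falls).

Yes — net change −21 (cost falls by 21).

Current service cost with {P1, P4}: 292.
Adding P2: each zone re-picks its cheapest; new service cost 250, saving 42.
Extra fixed cost: 21. Net change = 21 − 42 = -21.
(Totals: 1080 → 1059.)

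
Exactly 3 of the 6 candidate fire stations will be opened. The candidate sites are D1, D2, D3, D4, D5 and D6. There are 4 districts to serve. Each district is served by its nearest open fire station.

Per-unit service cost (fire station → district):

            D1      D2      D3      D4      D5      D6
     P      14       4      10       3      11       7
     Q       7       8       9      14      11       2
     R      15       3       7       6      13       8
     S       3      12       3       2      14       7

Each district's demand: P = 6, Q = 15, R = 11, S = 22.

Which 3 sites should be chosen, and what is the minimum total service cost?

With exactly 3 open, each district uses its cheapest among the chosen.
{D2, D4, D6}: P→D4 3·6=18, Q→D6 2·15=30, R→D2 3·11=33, S→D4 2·22=44. Service cost 125.
{D1, D2, D6}: service cost 153
{D2, D3, D6}: service cost 153
Among all 20 size-3 choices, {D2, D4, D6} is lowest.

Choose D2, D4 and D6; total service cost 125.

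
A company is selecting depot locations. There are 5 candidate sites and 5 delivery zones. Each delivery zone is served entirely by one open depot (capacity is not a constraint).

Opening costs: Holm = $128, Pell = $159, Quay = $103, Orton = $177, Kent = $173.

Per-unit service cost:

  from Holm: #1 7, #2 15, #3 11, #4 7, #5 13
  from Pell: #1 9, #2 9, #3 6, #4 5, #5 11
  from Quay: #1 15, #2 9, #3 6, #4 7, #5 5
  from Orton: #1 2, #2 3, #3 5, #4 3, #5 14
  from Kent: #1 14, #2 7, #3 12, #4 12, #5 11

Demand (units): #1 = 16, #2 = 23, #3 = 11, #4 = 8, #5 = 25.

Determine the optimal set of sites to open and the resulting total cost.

Open Quay and Orton; minimum total cost 585.

For any fixed open set, each delivery zone goes to its cheapest open site; total = fixed + service.
{Quay, Orton}: #1→Orton 2·16=32, #2→Orton 3·23=69, #3→Orton 5·11=55, #4→Orton 3·8=24, #5→Quay 5·25=125. Service 305; fixed 280; total 585.
{Orton}: service 530 + fixed 177 = 707
{Holm, Quay, Orton}: #1→Orton 2·16=32, #2→Orton 3·23=69, #3→Orton 5·11=55, #4→Orton 3·8=24, #5→Quay 5·25=125. Service 305; fixed 408; total 713.
{Holm, Pell, Quay, Orton, Kent}: service 305 + fixed 740 = 1045
No other subset beats 585.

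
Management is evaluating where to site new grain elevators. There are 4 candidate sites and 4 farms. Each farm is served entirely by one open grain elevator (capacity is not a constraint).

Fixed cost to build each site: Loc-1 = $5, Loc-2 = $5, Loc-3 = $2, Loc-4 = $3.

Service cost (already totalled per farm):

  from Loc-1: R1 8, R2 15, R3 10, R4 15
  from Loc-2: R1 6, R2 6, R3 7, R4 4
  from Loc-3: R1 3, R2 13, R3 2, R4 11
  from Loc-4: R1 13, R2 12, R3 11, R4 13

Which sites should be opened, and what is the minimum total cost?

For any fixed open set, each farm goes to its cheapest open site; total = fixed + service.
{Loc-2, Loc-3}: R1→Loc-3 3, R2→Loc-2 6, R3→Loc-3 2, R4→Loc-2 4. Service 15; fixed 7; total 22.
{Loc-2, Loc-3, Loc-4}: R1→Loc-3 3, R2→Loc-2 6, R3→Loc-3 2, R4→Loc-2 4. Service 15; fixed 10; total 25.
{Loc-1, Loc-2, Loc-3}: R1→Loc-3 3, R2→Loc-2 6, R3→Loc-3 2, R4→Loc-2 4. Service 15; fixed 12; total 27.
{Loc-1, Loc-2, Loc-3, Loc-4}: R1→Loc-3 3, R2→Loc-2 6, R3→Loc-3 2, R4→Loc-2 4. Service 15; fixed 15; total 30.
No other subset beats 22.

Open Loc-2 and Loc-3; minimum total cost 22.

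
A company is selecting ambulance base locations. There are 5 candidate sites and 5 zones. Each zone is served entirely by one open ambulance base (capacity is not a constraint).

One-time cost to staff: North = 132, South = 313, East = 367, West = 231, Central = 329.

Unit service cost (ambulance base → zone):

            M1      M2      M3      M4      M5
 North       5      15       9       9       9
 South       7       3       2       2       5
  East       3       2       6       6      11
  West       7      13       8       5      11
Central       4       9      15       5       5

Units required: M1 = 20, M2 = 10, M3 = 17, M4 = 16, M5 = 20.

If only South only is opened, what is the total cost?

Total cost: 649

Each zone is assigned to its cheapest site among the open ones.
{South}: M1→South 7·20=140, M2→South 3·10=30, M3→South 2·17=34, M4→South 2·16=32, M5→South 5·20=100. Service 336; fixed 313; total 649.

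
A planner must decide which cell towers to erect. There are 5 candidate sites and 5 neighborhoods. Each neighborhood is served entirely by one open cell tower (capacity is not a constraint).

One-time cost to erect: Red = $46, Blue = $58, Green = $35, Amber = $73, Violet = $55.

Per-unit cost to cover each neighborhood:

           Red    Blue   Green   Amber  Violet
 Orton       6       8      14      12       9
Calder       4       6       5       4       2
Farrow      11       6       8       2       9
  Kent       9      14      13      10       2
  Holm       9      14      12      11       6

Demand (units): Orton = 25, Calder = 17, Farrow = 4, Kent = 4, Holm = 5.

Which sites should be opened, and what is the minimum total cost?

Open Red and Violet; minimum total cost 359.

For any fixed open set, each neighborhood goes to its cheapest open site; total = fixed + service.
{Red, Violet}: Orton→Red 6·25=150, Calder→Violet 2·17=34, Farrow→Violet 9·4=36, Kent→Violet 2·4=8, Holm→Violet 6·5=30. Service 258; fixed 101; total 359.
{Violet}: Orton→Violet 9·25=225, Calder→Violet 2·17=34, Farrow→Violet 9·4=36, Kent→Violet 2·4=8, Holm→Violet 6·5=30. Service 333; fixed 55; total 388.
{Red}: Orton→Red 6·25=150, Calder→Red 4·17=68, Farrow→Red 11·4=44, Kent→Red 9·4=36, Holm→Red 9·5=45. Service 343; fixed 46; total 389.
{Red, Blue, Green, Amber, Violet}: service 230 + fixed 267 = 497
No other subset beats 359.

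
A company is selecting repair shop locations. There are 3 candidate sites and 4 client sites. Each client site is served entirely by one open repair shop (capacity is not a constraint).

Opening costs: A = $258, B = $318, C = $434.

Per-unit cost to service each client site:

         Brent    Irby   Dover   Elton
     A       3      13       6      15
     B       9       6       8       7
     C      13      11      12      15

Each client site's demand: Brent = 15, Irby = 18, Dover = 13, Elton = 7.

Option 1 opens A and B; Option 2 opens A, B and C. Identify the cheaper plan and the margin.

Option 1 is cheaper by 434.

Option 1: {A, B}: Brent→A 3·15=45, Irby→B 6·18=108, Dover→A 6·13=78, Elton→B 7·7=49. Service 280; fixed 576; total 856.
Option 2: {A, B, C}: Brent→A 3·15=45, Irby→B 6·18=108, Dover→A 6·13=78, Elton→B 7·7=49. Service 280; fixed 1010; total 1290.
Difference: |856 − 1290| = 434.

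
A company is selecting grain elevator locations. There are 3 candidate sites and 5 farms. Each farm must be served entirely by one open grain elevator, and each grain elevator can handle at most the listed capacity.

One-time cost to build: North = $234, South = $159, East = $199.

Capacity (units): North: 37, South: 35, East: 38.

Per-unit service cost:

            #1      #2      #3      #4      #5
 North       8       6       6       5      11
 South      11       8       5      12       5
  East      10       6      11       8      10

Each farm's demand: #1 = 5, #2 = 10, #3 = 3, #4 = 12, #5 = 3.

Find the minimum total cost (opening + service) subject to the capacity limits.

Minimum total cost: 445

Open {North}: #1→North 8·5=40, #2→North 6·10=60, #3→North 6·3=18, #4→North 5·12=60, #5→North 11·3=33.
Loads: North carries 33/37. Service 211; fixed 234; total 445.
Next best feasible plan costs 468.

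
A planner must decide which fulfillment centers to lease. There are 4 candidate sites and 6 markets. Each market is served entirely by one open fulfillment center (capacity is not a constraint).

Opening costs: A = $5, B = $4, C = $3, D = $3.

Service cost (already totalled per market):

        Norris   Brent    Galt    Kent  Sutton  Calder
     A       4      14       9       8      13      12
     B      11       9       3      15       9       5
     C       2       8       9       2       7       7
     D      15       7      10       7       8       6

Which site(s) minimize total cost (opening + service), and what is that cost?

For any fixed open set, each market goes to its cheapest open site; total = fixed + service.
{B, C}: Norris→C 2, Brent→C 8, Galt→B 3, Kent→C 2, Sutton→C 7, Calder→B 5. Service 27; fixed 7; total 34.
{B, C, D}: Norris→C 2, Brent→D 7, Galt→B 3, Kent→C 2, Sutton→C 7, Calder→B 5. Service 26; fixed 10; total 36.
{C}: service 35 + fixed 3 = 38
{A, B, C, D}: service 26 + fixed 15 = 41
No other subset beats 34.

Open B and C; minimum total cost 34.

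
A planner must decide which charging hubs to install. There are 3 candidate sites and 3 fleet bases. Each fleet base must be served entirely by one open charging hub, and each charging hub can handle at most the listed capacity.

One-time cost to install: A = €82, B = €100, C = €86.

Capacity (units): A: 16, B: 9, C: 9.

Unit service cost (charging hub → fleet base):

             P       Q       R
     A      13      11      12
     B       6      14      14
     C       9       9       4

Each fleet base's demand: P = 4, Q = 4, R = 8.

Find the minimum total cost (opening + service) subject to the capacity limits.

Minimum total cost: 274

Open {A}: P→A 13·4=52, Q→A 11·4=44, R→A 12·8=96.
Loads: A carries 16/16. Service 192; fixed 82; total 274.
Next best feasible plan costs 296.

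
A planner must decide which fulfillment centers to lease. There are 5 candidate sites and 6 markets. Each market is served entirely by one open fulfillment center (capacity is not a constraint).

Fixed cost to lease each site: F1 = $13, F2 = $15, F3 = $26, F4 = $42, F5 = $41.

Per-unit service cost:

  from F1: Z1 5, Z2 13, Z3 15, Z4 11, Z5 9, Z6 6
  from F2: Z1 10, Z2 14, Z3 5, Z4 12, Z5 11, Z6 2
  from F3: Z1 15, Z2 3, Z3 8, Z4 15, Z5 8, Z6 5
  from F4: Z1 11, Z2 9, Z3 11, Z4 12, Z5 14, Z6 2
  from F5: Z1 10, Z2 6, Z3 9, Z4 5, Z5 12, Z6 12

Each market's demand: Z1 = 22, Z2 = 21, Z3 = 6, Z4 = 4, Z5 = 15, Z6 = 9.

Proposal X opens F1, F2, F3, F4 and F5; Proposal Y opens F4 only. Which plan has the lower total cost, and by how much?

Proposal X is cheaper by 317.

Proposal X: {F1, F2, F3, F4, F5}: Z1→F1 5·22=110, Z2→F3 3·21=63, Z3→F2 5·6=30, Z4→F5 5·4=20, Z5→F3 8·15=120, Z6→F2 2·9=18. Service 361; fixed 137; total 498.
Proposal Y: {F4}: Z1→F4 11·22=242, Z2→F4 9·21=189, Z3→F4 11·6=66, Z4→F4 12·4=48, Z5→F4 14·15=210, Z6→F4 2·9=18. Service 773; fixed 42; total 815.
Difference: |498 − 815| = 317.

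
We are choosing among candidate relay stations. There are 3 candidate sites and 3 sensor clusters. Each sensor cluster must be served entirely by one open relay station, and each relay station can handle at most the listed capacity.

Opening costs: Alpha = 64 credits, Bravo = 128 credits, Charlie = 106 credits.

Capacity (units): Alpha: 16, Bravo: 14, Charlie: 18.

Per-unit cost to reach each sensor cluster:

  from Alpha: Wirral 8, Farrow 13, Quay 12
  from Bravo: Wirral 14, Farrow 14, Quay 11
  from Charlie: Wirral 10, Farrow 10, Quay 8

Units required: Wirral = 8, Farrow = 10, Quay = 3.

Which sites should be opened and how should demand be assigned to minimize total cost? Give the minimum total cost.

Open {Alpha, Charlie}: Wirral→Alpha 8·8=64, Farrow→Charlie 10·10=100, Quay→Charlie 8·3=24.
Loads: Alpha carries 8/16, Charlie carries 13/18. Service 188; fixed 170; total 358.
Next best feasible plan costs 370.

Minimum total cost: 358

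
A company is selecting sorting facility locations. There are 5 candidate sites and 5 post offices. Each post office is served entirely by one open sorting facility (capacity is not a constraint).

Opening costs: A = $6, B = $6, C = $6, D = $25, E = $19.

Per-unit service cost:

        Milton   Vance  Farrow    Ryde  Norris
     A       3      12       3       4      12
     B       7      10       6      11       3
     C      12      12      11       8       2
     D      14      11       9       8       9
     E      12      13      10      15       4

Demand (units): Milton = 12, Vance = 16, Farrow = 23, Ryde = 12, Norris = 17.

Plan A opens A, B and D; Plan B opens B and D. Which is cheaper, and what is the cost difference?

Plan A: {A, B, D}: Milton→A 3·12=36, Vance→B 10·16=160, Farrow→A 3·23=69, Ryde→A 4·12=48, Norris→B 3·17=51. Service 364; fixed 37; total 401.
Plan B: {B, D}: Milton→B 7·12=84, Vance→B 10·16=160, Farrow→B 6·23=138, Ryde→D 8·12=96, Norris→B 3·17=51. Service 529; fixed 31; total 560.
Difference: |401 − 560| = 159.

Plan A is cheaper by 159.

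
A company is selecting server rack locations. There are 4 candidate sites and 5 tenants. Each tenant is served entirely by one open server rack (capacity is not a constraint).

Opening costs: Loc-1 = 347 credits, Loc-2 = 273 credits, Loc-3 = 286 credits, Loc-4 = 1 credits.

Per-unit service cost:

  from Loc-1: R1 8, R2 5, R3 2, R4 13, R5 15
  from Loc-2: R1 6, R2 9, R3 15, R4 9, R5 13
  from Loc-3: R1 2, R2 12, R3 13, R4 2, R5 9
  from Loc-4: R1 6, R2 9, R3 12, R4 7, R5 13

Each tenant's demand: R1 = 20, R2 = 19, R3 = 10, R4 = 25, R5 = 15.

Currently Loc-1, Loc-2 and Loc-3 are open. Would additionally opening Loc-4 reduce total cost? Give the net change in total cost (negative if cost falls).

No — net change +1 (cost rises by 1).

Current service cost with {Loc-1, Loc-2, Loc-3}: 340.
Adding Loc-4: each tenant re-picks its cheapest; new service cost 340, saving 0.
Extra fixed cost: 1. Net change = 1 − 0 = 1.
(Totals: 1246 → 1247.)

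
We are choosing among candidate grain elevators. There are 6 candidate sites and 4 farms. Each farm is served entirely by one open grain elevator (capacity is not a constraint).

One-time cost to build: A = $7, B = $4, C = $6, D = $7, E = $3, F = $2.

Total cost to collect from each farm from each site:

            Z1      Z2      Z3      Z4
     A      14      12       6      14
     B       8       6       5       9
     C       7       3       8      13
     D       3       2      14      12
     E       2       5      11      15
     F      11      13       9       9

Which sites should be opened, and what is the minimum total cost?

For any fixed open set, each farm goes to its cheapest open site; total = fixed + service.
{B, E}: Z1→E 2, Z2→E 5, Z3→B 5, Z4→B 9. Service 21; fixed 7; total 28.
{B, D}: service 19 + fixed 11 = 30
{B, E, F}: service 21 + fixed 9 = 30
{A, B, C, D, E, F}: Z1→E 2, Z2→D 2, Z3→B 5, Z4→B 9. Service 18; fixed 29; total 47.
No other subset beats 28.

Open B and E; minimum total cost 28.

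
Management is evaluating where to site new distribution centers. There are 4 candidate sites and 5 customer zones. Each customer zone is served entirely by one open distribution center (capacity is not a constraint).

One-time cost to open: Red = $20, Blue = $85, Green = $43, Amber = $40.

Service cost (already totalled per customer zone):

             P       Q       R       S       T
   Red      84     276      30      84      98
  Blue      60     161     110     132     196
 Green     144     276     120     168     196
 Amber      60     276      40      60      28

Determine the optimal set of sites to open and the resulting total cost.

For any fixed open set, each customer zone goes to its cheapest open site; total = fixed + service.
{Blue, Amber}: P→Blue 60, Q→Blue 161, R→Amber 40, S→Amber 60, T→Amber 28. Service 349; fixed 125; total 474.
{Red, Blue, Amber}: service 339 + fixed 145 = 484
{Amber}: P→Amber 60, Q→Amber 276, R→Amber 40, S→Amber 60, T→Amber 28. Service 464; fixed 40; total 504.
{Red, Blue, Green, Amber}: service 339 + fixed 188 = 527
No other subset beats 474.

Open Blue and Amber; minimum total cost 474.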